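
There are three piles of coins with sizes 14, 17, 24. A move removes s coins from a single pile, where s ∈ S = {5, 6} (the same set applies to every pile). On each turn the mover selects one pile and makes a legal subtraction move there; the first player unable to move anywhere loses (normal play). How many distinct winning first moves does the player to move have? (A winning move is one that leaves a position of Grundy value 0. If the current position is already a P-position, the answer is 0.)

All piles use S = {5, 6}:
n :  0  1  2  3  4  5  6  7  8  9 10 11 12 13 14 15 16 17 18 19 20 21 22 23 24
G :  0  0  0  0  0  1  1  1  1  1  2  0  0  0  0  0  1  1  1  1  1  2  0  0  0
Pile A: G(14) = 0.
Pile B: G(17) = 1.
Pile C: G(24) = 0.
Combined Grundy value = 0 ⊕ 1 ⊕ 0 = 1.
A winning move leaves total XOR = 0, i.e. changes one component's Grundy value g to g ⊕ X where X is the current total.
Pile A: need g' = 0⊕1 = 1. Options: 14−5→G=1, 14−6→G=1. Hits: 2.
Pile B: need g' = 1⊕1 = 0. Options: 17−5→G=0, 17−6→G=0. Hits: 2.
Pile C: need g' = 0⊕1 = 1. Options: 24−5→G=1, 24−6→G=1. Hits: 2.

6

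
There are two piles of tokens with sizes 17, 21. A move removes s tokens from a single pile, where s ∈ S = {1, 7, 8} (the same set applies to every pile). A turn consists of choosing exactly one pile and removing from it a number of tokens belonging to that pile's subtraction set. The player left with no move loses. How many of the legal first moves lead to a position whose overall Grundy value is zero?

0

All piles use S = {1, 7, 8}:
G(0) = 0
G(1) = mex{0} = 1
G(2) = mex{1} = 0
G(3) = mex{0} = 1
G(4) = mex{1} = 0
G(5) = mex{0} = 1
G(6) = mex{1} = 0
G(7) = mex{0,0} = 1
G(8) = mex{1,1,0} = 2
G(9) = mex{2,0,1} = 3
G(10) = mex{3,1,0} = 2
G(11) = mex{2,0,1} = 3
G(12) = mex{3,1,0} = 2
G(13) = mex{2,0,1} = 3
G(14) = mex{3,1,0} = 2
G(15) = mex{2,2,1} = 0
G(16) = mex{0,3,2} = 1
G(17) = mex{1,2,3} = 0
G(18) = mex{0,3,2} = 1
G(19) = mex{1,2,3} = 0
G(20) = mex{0,3,2} = 1
G(21) = mex{1,2,3} = 0
Pile A: G(17) = 0.
Pile B: G(21) = 0.
Combined Grundy value = 0 ⊕ 0 = 0.
A winning move leaves total XOR = 0, i.e. changes one component's Grundy value g to g ⊕ X where X is the current total.
Pile A: target g' = 0⊕0 = 0, but every legal move changes the Grundy value (mex property), so 0 moves.
Pile B: target g' = 0⊕0 = 0, but every legal move changes the Grundy value (mex property), so 0 moves.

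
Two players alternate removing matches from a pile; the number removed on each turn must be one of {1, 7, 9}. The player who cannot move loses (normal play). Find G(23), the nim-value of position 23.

1

n :  0  1  2  3  4  5  6  7  8  9 10 11 12 13 14 15 16 17 18 19 20 21 22 23
G :  0  1  0  1  0  1  0  1  0  1  0  1  0  1  0  1  0  1  0  1  0  1  0  1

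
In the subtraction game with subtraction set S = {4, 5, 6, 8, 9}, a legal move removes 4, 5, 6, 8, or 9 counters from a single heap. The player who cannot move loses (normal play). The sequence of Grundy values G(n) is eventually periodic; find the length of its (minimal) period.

n :  0  1  2  3  4  5  6  7  8  9 10 11 12 13 14 15 16 17 18 19 20 21 22 23 24 25 26 27
G :  0  0  0  0  1  1  1  1  2  2  2  2  3  0  0  0  0  1  1  1  1  2  2  2  2  3  0  0
G(n+13) = G(n) holds for n = 0,…,8 (a full window of length max(S) = 9), so the sequence is purely periodic with period 13.

13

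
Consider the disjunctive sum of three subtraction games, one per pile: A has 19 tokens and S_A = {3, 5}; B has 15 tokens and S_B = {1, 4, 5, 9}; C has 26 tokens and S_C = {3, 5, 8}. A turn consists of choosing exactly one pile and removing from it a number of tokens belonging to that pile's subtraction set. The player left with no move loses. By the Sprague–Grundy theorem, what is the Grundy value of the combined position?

3

Pile A, S = {3, 5}:
n :  0  1  2  3  4  5  6  7  8  9 10 11 12 13 14 15 16 17 18 19
G :  0  0  0  1  1  1  2  2  0  0  0  1  1  1  2  2  0  0  0  1
G_A(19) = 1.
Pile B, S = {1, 4, 5, 9}:
G(0) = 0
G(1) = mex{0} = 1
G(2) = mex{1} = 0
G(3) = mex{0} = 1
G(4) = mex{1,0} = 2
G(5) = mex{2,1,0} = 3
G(6) = mex{3,0,1} = 2
G(7) = mex{2,1,0} = 3
G(8) = mex{3,2,1} = 0
G(9) = mex{0,3,2,0} = 1
G(10) = mex{1,2,3,1} = 0
G(11) = mex{0,3,2,0} = 1
G(12) = mex{1,0,3,1} = 2
G(13) = mex{2,1,0,2} = 3
G(14) = mex{3,0,1,3} = 2
G(15) = mex{2,1,0,2} = 3
G_B(15) = 3.
Pile C, S = {3, 5, 8}:
n :  0  1  2  3  4  5  6  7  8  9 10 11 12 13 14 15 16 17 18 19 20 21 22 23 24 25 26
G :  0  0  0  1  1  1  2  2  2  3  3  0  0  0  1  1  1  2  2  2  3  3  0  0  0  1  1
G_C(26) = 1.
Combined Grundy value = 1 ⊕ 3 ⊕ 1 = 3.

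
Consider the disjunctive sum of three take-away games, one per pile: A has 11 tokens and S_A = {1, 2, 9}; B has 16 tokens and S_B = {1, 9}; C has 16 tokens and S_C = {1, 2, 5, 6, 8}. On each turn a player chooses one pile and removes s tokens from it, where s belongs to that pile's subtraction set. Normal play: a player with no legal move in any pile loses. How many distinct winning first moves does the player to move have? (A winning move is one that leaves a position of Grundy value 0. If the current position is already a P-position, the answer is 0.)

4

Pile A, S = {1, 2, 9}:
G(0) = 0
G(1) = mex{0} = 1
G(2) = mex{1,0} = 2
G(3) = mex{2,1} = 0
G(4) = mex{0,2} = 1
G(5) = mex{1,0} = 2
G(6) = mex{2,1} = 0
G(7) = mex{0,2} = 1
G(8) = mex{1,0} = 2
G(9) = mex{2,1,0} = 3
G(10) = mex{3,2,1} = 0
G(11) = mex{0,3,2} = 1
G_A(11) = 1.
Pile B, S = {1, 9}:
G(0) = 0
G(1) = mex{0} = 1
G(2) = mex{1} = 0
G(3) = mex{0} = 1
G(4) = mex{1} = 0
G(5) = mex{0} = 1
G(6) = mex{1} = 0
G(7) = mex{0} = 1
G(8) = mex{1} = 0
G(9) = mex{0,0} = 1
G(10) = mex{1,1} = 0
G(11) = mex{0,0} = 1
G(12) = mex{1,1} = 0
G(13) = mex{0,0} = 1
G(14) = mex{1,1} = 0
G(15) = mex{0,0} = 1
G(16) = mex{1,1} = 0
G_B(16) = 0.
Pile C, S = {1, 2, 5, 6, 8}:
n :  0  1  2  3  4  5  6  7  8  9 10 11 12 13 14 15 16
G :  0  1  2  0  1  2  3  0  1  2  0  1  2  3  0  1  2
G_C(16) = 2.
Combined Grundy value = 1 ⊕ 0 ⊕ 2 = 3.
A winning move leaves total XOR = 0, i.e. changes one component's Grundy value g to g ⊕ X where X is the current total.
Pile A: need g' = 1⊕3 = 2. Options: 11−1→G=0, 11−2→G=3, 11−9→G=2. Hits: 1.
Pile B: need g' = 0⊕3 = 3. Options: 16−1→G=1, 16−9→G=1. Hits: 0.
Pile C: need g' = 2⊕3 = 1. Options: 16−1→G=1, 16−2→G=0, 16−5→G=1, 16−6→G=0, 16−8→G=1. Hits: 3.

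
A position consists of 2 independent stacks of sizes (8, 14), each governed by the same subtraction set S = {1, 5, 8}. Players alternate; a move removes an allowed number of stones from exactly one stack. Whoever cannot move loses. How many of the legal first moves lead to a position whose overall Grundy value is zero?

All stacks use S = {1, 5, 8}:
G(0) = 0
G(1) = mex{0} = 1
G(2) = mex{1} = 0
G(3) = mex{0} = 1
G(4) = mex{1} = 0
G(5) = mex{0,0} = 1
G(6) = mex{1,1} = 0
G(7) = mex{0,0} = 1
G(8) = mex{1,1,0} = 2
G(9) = mex{2,0,1} = 3
G(10) = mex{3,1,0} = 2
G(11) = mex{2,0,1} = 3
G(12) = mex{3,1,0} = 2
G(13) = mex{2,2,1} = 0
G(14) = mex{0,3,0} = 1
Stack A: G(8) = 2.
Stack B: G(14) = 1.
Combined Grundy value = 2 ⊕ 1 = 3.
A winning move leaves total XOR = 0, i.e. changes one component's Grundy value g to g ⊕ X where X is the current total.
Stack A: need g' = 2⊕3 = 1. Options: 8−1→G=1, 8−5→G=1, 8−8→G=0. Hits: 2.
Stack B: need g' = 1⊕3 = 2. Options: 14−1→G=0, 14−5→G=3, 14−8→G=0. Hits: 0.

2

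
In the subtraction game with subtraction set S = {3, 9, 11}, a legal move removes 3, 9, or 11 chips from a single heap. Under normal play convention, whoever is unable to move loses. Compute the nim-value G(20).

0

n :  0  1  2  3  4  5  6  7  8  9 10 11 12 13 14 15 16 17 18 19 20
G :  0  0  0  1  1  1  0  0  0  1  1  1  2  2  0  3  3  1  2  2  0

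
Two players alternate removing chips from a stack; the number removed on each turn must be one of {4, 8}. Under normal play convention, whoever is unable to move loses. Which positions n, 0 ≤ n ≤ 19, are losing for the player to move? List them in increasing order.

0, 1, 2, 3, 12, 13, 14, 15

n :  0  1  2  3  4  5  6  7  8  9 10 11 12 13 14 15 16 17 18 19
G :  0  0  0  0  1  1  1  1  2  2  2  2  0  0  0  0  1  1  1  1
P-positions are exactly the n with G(n) = 0.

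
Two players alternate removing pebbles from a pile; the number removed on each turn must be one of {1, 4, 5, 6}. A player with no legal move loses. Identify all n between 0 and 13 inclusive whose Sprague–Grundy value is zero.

0, 2, 9, 11

n :  0  1  2  3  4  5  6  7  8  9 10 11 12 13
G :  0  1  0  1  2  3  2  3  4  0  1  0  1  2
P-positions are exactly the n with G(n) = 0.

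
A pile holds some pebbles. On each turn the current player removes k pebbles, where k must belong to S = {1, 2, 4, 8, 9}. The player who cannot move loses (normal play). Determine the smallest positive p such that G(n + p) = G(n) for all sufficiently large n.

13

G(0) = 0
G(1) = mex{0} = 1
G(2) = mex{1,0} = 2
G(3) = mex{2,1} = 0
G(4) = mex{0,2,0} = 1
G(5) = mex{1,0,1} = 2
G(6) = mex{2,1,2} = 0
G(7) = mex{0,2,0} = 1
G(8) = mex{1,0,1,0} = 2
G(9) = mex{2,1,2,1,0} = 3
G(10) = mex{3,2,0,2,1} = 4
G(11) = mex{4,3,1,0,2} = 5
G(12) = mex{5,4,2,1,0} = 3
G(13) = mex{3,5,3,2,1} = 0
G(14) = mex{0,3,4,0,2} = 1
G(15) = mex{1,0,5,1,0} = 2
G(16) = mex{2,1,3,2,1} = 0
G(17) = mex{0,2,0,3,2} = 1
G(18) = mex{1,0,1,4,3} = 2
G(19) = mex{2,1,2,5,4} = 0
G(20) = mex{0,2,0,3,5} = 1
G(21) = mex{1,0,1,0,3} = 2
G(22) = mex{2,1,2,1,0} = 3
G(23) = mex{3,2,0,2,1} = 4
G(24) = mex{4,3,1,0,2} = 5
G(25) = mex{5,4,2,1,0} = 3
G(26) = mex{3,5,3,2,1} = 0
G(27) = mex{0,3,4,0,2} = 1
G(n+13) = G(n) holds for n = 0,…,8 (a full window of length max(S) = 9), so the sequence is purely periodic with period 13.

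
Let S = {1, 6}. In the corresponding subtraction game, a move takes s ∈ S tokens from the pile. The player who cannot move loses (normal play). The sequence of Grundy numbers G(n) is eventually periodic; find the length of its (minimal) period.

G(0) = 0
G(1) = mex{0} = 1
G(2) = mex{1} = 0
G(3) = mex{0} = 1
G(4) = mex{1} = 0
G(5) = mex{0} = 1
G(6) = mex{1,0} = 2
G(7) = mex{2,1} = 0
G(8) = mex{0,0} = 1
G(9) = mex{1,1} = 0
G(10) = mex{0,0} = 1
G(11) = mex{1,1} = 0
G(12) = mex{0,2} = 1
G(13) = mex{1,0} = 2
G(14) = mex{2,1} = 0
G(15) = mex{0,0} = 1
G(n+7) = G(n) holds for n = 0,…,5 (a full window of length max(S) = 6), so the sequence is purely periodic with period 7.

7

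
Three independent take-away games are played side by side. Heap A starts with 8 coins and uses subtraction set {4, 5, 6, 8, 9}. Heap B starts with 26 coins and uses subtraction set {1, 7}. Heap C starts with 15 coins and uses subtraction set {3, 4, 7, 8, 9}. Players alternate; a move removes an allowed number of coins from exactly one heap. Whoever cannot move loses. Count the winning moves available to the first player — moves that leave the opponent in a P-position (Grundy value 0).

4

Heap A, S = {4, 5, 6, 8, 9}:
n : 0 1 2 3 4 5 6 7 8
G : 0 0 0 0 1 1 1 1 2
G_A(8) = 2.
Heap B, S = {1, 7}:
n :  0  1  2  3  4  5  6  7  8  9 10 11 12 13 14 15 16 17 18 19 20 21 22 23 24 25 26
G :  0  1  0  1  0  1  0  1  0  1  0  1  0  1  0  1  0  1  0  1  0  1  0  1  0  1  0
G_B(26) = 0.
Heap C, S = {3, 4, 7, 8, 9}:
n :  0  1  2  3  4  5  6  7  8  9 10 11 12 13 14 15
G :  0  0  0  1  1  1  2  2  2  3  3  3  0  0  0  1
G_C(15) = 1.
Combined Grundy value = 2 ⊕ 0 ⊕ 1 = 3.
A winning move leaves total XOR = 0, i.e. changes one component's Grundy value g to g ⊕ X where X is the current total.
Heap A: need g' = 2⊕3 = 1. Options: 8−4→G=1, 8−5→G=0, 8−6→G=0, 8−8→G=0. Hits: 1.
Heap B: need g' = 0⊕3 = 3. Options: 26−1→G=1, 26−7→G=1. Hits: 0.
Heap C: need g' = 1⊕3 = 2. Options: 15−3→G=0, 15−4→G=3, 15−7→G=2, 15−8→G=2, 15−9→G=2. Hits: 3.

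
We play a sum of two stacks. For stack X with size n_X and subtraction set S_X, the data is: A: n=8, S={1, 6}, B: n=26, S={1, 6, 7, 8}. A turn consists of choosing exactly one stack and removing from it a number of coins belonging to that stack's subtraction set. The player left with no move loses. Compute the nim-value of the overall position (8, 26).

1

Stack A, S = {1, 6}:
n : 0 1 2 3 4 5 6 7 8
G : 0 1 0 1 0 1 2 0 1
G_A(8) = 1.
Stack B, S = {1, 6, 7, 8}:
G(0) = 0
G(1) = mex{0} = 1
G(2) = mex{1} = 0
G(3) = mex{0} = 1
G(4) = mex{1} = 0
G(5) = mex{0} = 1
G(6) = mex{1,0} = 2
G(7) = mex{2,1,0} = 3
G(8) = mex{3,0,1,0} = 2
G(9) = mex{2,1,0,1} = 3
G(10) = mex{3,0,1,0} = 2
G(11) = mex{2,1,0,1} = 3
G(12) = mex{3,2,1,0} = 4
G(13) = mex{4,3,2,1} = 0
G(14) = mex{0,2,3,2} = 1
G(15) = mex{1,3,2,3} = 0
G(16) = mex{0,2,3,2} = 1
G(17) = mex{1,3,2,3} = 0
G(18) = mex{0,4,3,2} = 1
G(19) = mex{1,0,4,3} = 2
G(20) = mex{2,1,0,4} = 3
G(21) = mex{3,0,1,0} = 2
G(22) = mex{2,1,0,1} = 3
G(23) = mex{3,0,1,0} = 2
G(24) = mex{2,1,0,1} = 3
G(25) = mex{3,2,1,0} = 4
G(26) = mex{4,3,2,1} = 0
G_B(26) = 0.
Combined Grundy value = 1 ⊕ 0 = 1.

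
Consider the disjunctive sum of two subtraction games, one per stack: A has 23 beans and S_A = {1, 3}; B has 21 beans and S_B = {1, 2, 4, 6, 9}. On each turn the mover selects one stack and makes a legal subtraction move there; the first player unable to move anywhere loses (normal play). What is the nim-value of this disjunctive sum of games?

Stack A, S = {1, 3}:
n :  0  1  2  3  4  5  6  7  8  9 10 11 12 13 14 15 16 17 18 19 20 21 22 23
G :  0  1  0  1  0  1  0  1  0  1  0  1  0  1  0  1  0  1  0  1  0  1  0  1
G_A(23) = 1.
Stack B, S = {1, 2, 4, 6, 9}:
G(0) = 0
G(1) = mex{0} = 1
G(2) = mex{1,0} = 2
G(3) = mex{2,1} = 0
G(4) = mex{0,2,0} = 1
G(5) = mex{1,0,1} = 2
G(6) = mex{2,1,2,0} = 3
G(7) = mex{3,2,0,1} = 4
G(8) = mex{4,3,1,2} = 0
G(9) = mex{0,4,2,0,0} = 1
G(10) = mex{1,0,3,1,1} = 2
G(11) = mex{2,1,4,2,2} = 0
G(12) = mex{0,2,0,3,0} = 1
G(13) = mex{1,0,1,4,1} = 2
G(14) = mex{2,1,2,0,2} = 3
G(15) = mex{3,2,0,1,3} = 4
G(16) = mex{4,3,1,2,4} = 0
G(17) = mex{0,4,2,0,0} = 1
G(18) = mex{1,0,3,1,1} = 2
G(19) = mex{2,1,4,2,2} = 0
G(20) = mex{0,2,0,3,0} = 1
G(21) = mex{1,0,1,4,1} = 2
G_B(21) = 2.
Combined Grundy value = 1 ⊕ 2 = 3.

3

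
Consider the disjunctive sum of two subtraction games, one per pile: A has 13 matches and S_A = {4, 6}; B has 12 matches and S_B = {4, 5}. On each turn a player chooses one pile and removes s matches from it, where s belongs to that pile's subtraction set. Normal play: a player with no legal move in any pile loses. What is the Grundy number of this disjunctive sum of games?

Pile A, S = {4, 6}:
n :  0  1  2  3  4  5  6  7  8  9 10 11 12 13
G :  0  0  0  0  1  1  1  1  2  2  0  0  0  0
G_A(13) = 0.
Pile B, S = {4, 5}:
n :  0  1  2  3  4  5  6  7  8  9 10 11 12
G :  0  0  0  0  1  1  1  1  2  0  0  0  0
G_B(12) = 0.
Combined Grundy value = 0 ⊕ 0 = 0.

0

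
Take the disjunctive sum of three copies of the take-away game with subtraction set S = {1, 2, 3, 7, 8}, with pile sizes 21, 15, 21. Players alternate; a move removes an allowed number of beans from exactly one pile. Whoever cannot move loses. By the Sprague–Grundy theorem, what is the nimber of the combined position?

All piles use S = {1, 2, 3, 7, 8}:
G(0) = 0
G(1) = mex{0} = 1
G(2) = mex{1,0} = 2
G(3) = mex{2,1,0} = 3
G(4) = mex{3,2,1} = 0
G(5) = mex{0,3,2} = 1
G(6) = mex{1,0,3} = 2
G(7) = mex{2,1,0,0} = 3
G(8) = mex{3,2,1,1,0} = 4
G(9) = mex{4,3,2,2,1} = 0
G(10) = mex{0,4,3,3,2} = 1
G(11) = mex{1,0,4,0,3} = 2
G(12) = mex{2,1,0,1,0} = 3
G(13) = mex{3,2,1,2,1} = 0
G(14) = mex{0,3,2,3,2} = 1
G(15) = mex{1,0,3,4,3} = 2
G(16) = mex{2,1,0,0,4} = 3
G(17) = mex{3,2,1,1,0} = 4
G(18) = mex{4,3,2,2,1} = 0
G(19) = mex{0,4,3,3,2} = 1
G(20) = mex{1,0,4,0,3} = 2
G(21) = mex{2,1,0,1,0} = 3
Pile A: G(21) = 3.
Pile B: G(15) = 2.
Pile C: G(21) = 3.
Combined Grundy value = 3 ⊕ 2 ⊕ 3 = 2.

2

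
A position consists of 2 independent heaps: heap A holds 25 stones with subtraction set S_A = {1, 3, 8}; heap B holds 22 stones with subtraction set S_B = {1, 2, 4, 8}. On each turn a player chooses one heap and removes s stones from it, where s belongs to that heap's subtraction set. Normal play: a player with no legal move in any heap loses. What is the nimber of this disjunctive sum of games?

0

Heap A, S = {1, 3, 8}:
n :  0  1  2  3  4  5  6  7  8  9 10 11 12 13 14 15 16 17 18 19 20 21 22 23 24 25
G :  0  1  0  1  0  1  0  1  2  3  2  0  1  0  1  0  1  0  1  2  3  2  0  1  0  1
G_A(25) = 1.
Heap B, S = {1, 2, 4, 8}:
n :  0  1  2  3  4  5  6  7  8  9 10 11 12 13 14 15 16 17 18 19 20 21 22
G :  0  1  2  0  1  2  0  1  2  0  1  2  0  1  2  0  1  2  0  1  2  0  1
G_B(22) = 1.
Combined Grundy value = 1 ⊕ 1 = 0.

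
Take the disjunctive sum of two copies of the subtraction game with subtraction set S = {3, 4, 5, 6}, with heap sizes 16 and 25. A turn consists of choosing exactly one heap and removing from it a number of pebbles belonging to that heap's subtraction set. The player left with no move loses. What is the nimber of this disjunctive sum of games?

0

All heaps use S = {3, 4, 5, 6}:
n :  0  1  2  3  4  5  6  7  8  9 10 11 12 13 14 15 16 17 18 19 20 21 22 23 24 25
G :  0  0  0  1  1  1  2  2  2  0  0  0  1  1  1  2  2  2  0  0  0  1  1  1  2  2
Heap A: G(16) = 2.
Heap B: G(25) = 2.
Combined Grundy value = 2 ⊕ 2 = 0.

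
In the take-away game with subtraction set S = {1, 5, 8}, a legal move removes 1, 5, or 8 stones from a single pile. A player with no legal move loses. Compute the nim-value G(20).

1

G(0) = 0
G(1) = mex{0} = 1
G(2) = mex{1} = 0
G(3) = mex{0} = 1
G(4) = mex{1} = 0
G(5) = mex{0,0} = 1
G(6) = mex{1,1} = 0
G(7) = mex{0,0} = 1
G(8) = mex{1,1,0} = 2
G(9) = mex{2,0,1} = 3
G(10) = mex{3,1,0} = 2
G(11) = mex{2,0,1} = 3
G(12) = mex{3,1,0} = 2
G(13) = mex{2,2,1} = 0
G(14) = mex{0,3,0} = 1
G(15) = mex{1,2,1} = 0
G(16) = mex{0,3,2} = 1
G(17) = mex{1,2,3} = 0
G(18) = mex{0,0,2} = 1
G(19) = mex{1,1,3} = 0
G(20) = mex{0,0,2} = 1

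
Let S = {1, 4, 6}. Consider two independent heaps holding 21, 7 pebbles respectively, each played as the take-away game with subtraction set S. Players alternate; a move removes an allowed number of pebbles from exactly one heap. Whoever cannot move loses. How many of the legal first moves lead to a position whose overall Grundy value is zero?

6

All heaps use S = {1, 4, 6}:
G(0) = 0
G(1) = mex{0} = 1
G(2) = mex{1} = 0
G(3) = mex{0} = 1
G(4) = mex{1,0} = 2
G(5) = mex{2,1} = 0
G(6) = mex{0,0,0} = 1
G(7) = mex{1,1,1} = 0
G(8) = mex{0,2,0} = 1
G(9) = mex{1,0,1} = 2
G(10) = mex{2,1,2} = 0
G(11) = mex{0,0,0} = 1
G(12) = mex{1,1,1} = 0
G(13) = mex{0,2,0} = 1
G(14) = mex{1,0,1} = 2
G(15) = mex{2,1,2} = 0
G(16) = mex{0,0,0} = 1
G(17) = mex{1,1,1} = 0
G(18) = mex{0,2,0} = 1
G(19) = mex{1,0,1} = 2
G(20) = mex{2,1,2} = 0
G(21) = mex{0,0,0} = 1
Heap A: G(21) = 1.
Heap B: G(7) = 0.
Combined Grundy value = 1 ⊕ 0 = 1.
A winning move leaves total XOR = 0, i.e. changes one component's Grundy value g to g ⊕ X where X is the current total.
Heap A: need g' = 1⊕1 = 0. Options: 21−1→G=0, 21−4→G=0, 21−6→G=0. Hits: 3.
Heap B: need g' = 0⊕1 = 1. Options: 7−1→G=1, 7−4→G=1, 7−6→G=1. Hits: 3.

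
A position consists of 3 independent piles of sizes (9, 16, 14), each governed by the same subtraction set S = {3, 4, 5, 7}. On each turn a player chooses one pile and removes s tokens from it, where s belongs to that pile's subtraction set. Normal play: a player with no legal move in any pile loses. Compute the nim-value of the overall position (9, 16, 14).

0

All piles use S = {3, 4, 5, 7}:
n :  0  1  2  3  4  5  6  7  8  9 10 11 12 13 14 15 16
G :  0  0  0  1  1  1  2  2  2  3  0  0  0  1  1  1  2
Pile A: G(9) = 3.
Pile B: G(16) = 2.
Pile C: G(14) = 1.
Combined Grundy value = 3 ⊕ 2 ⊕ 1 = 0.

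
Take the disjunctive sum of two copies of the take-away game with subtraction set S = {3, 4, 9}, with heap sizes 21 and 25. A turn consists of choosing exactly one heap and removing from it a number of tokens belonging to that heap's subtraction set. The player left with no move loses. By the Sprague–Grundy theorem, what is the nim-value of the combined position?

All heaps use S = {3, 4, 9}:
n :  0  1  2  3  4  5  6  7  8  9 10 11 12 13 14 15 16 17 18 19 20 21 22 23 24 25
G :  0  0  0  1  1  1  2  0  0  3  1  1  2  0  0  0  1  1  1  2  0  0  3  1  1  2
Heap A: G(21) = 0.
Heap B: G(25) = 2.
Combined Grundy value = 0 ⊕ 2 = 2.

2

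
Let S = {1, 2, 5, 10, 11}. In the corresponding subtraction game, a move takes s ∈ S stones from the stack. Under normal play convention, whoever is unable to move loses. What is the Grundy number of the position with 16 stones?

G(0) = 0
G(1) = mex{0} = 1
G(2) = mex{1,0} = 2
G(3) = mex{2,1} = 0
G(4) = mex{0,2} = 1
G(5) = mex{1,0,0} = 2
G(6) = mex{2,1,1} = 0
G(7) = mex{0,2,2} = 1
G(8) = mex{1,0,0} = 2
G(9) = mex{2,1,1} = 0
G(10) = mex{0,2,2,0} = 1
G(11) = mex{1,0,0,1,0} = 2
G(12) = mex{2,1,1,2,1} = 0
G(13) = mex{0,2,2,0,2} = 1
G(14) = mex{1,0,0,1,0} = 2
G(15) = mex{2,1,1,2,1} = 0
G(16) = mex{0,2,2,0,2} = 1

1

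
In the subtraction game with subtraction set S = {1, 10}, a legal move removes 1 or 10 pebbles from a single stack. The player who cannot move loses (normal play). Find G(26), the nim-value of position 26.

0

n :  0  1  2  3  4  5  6  7  8  9 10 11 12 13 14 15 16 17 18 19 20 21 22 23 24 25 26
G :  0  1  0  1  0  1  0  1  0  1  2  0  1  0  1  0  1  0  1  0  1  2  0  1  0  1  0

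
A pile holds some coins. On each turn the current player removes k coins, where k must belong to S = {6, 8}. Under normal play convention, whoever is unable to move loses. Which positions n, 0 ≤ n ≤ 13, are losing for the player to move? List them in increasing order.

0, 1, 2, 3, 4, 5

n :  0  1  2  3  4  5  6  7  8  9 10 11 12 13
G :  0  0  0  0  0  0  1  1  1  1  1  1  2  2
P-positions are exactly the n with G(n) = 0.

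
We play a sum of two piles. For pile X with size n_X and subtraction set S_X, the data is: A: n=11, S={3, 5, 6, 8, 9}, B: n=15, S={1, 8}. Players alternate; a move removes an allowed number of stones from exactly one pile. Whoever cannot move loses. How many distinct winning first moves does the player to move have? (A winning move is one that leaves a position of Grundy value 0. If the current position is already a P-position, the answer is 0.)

Pile A, S = {3, 5, 6, 8, 9}:
G(0) = 0
G(1) = mex{} = 0
G(2) = mex{} = 0
G(3) = mex{0} = 1
G(4) = mex{0} = 1
G(5) = mex{0,0} = 1
G(6) = mex{1,0,0} = 2
G(7) = mex{1,0,0} = 2
G(8) = mex{1,1,0,0} = 2
G(9) = mex{2,1,1,0,0} = 3
G(10) = mex{2,1,1,0,0} = 3
G(11) = mex{2,2,1,1,0} = 3
G_A(11) = 3.
Pile B, S = {1, 8}:
G(0) = 0
G(1) = mex{0} = 1
G(2) = mex{1} = 0
G(3) = mex{0} = 1
G(4) = mex{1} = 0
G(5) = mex{0} = 1
G(6) = mex{1} = 0
G(7) = mex{0} = 1
G(8) = mex{1,0} = 2
G(9) = mex{2,1} = 0
G(10) = mex{0,0} = 1
G(11) = mex{1,1} = 0
G(12) = mex{0,0} = 1
G(13) = mex{1,1} = 0
G(14) = mex{0,0} = 1
G(15) = mex{1,1} = 0
G_B(15) = 0.
Combined Grundy value = 3 ⊕ 0 = 3.
A winning move leaves total XOR = 0, i.e. changes one component's Grundy value g to g ⊕ X where X is the current total.
Pile A: need g' = 3⊕3 = 0. Options: 11−3→G=2, 11−5→G=2, 11−6→G=1, 11−8→G=1, 11−9→G=0. Hits: 1.
Pile B: need g' = 0⊕3 = 3. Options: 15−1→G=1, 15−8→G=1. Hits: 0.

1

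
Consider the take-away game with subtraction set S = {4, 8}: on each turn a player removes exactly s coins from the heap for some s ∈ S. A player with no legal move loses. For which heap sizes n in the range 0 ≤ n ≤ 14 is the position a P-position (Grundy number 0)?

n :  0  1  2  3  4  5  6  7  8  9 10 11 12 13 14
G :  0  0  0  0  1  1  1  1  2  2  2  2  0  0  0
P-positions are exactly the n with G(n) = 0.

0, 1, 2, 3, 12, 13, 14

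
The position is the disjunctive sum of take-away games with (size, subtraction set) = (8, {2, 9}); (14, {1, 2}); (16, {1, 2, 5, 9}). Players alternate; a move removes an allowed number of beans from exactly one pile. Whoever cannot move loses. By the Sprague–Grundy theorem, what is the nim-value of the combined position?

Pile A, S = {2, 9}:
n : 0 1 2 3 4 5 6 7 8
G : 0 0 1 1 0 0 1 1 0
G_A(8) = 0.
Pile B, S = {1, 2}:
G(0) = 0
G(1) = mex{0} = 1
G(2) = mex{1,0} = 2
G(3) = mex{2,1} = 0
G(4) = mex{0,2} = 1
G(5) = mex{1,0} = 2
G(6) = mex{2,1} = 0
G(7) = mex{0,2} = 1
G(8) = mex{1,0} = 2
G(9) = mex{2,1} = 0
G(10) = mex{0,2} = 1
G(11) = mex{1,0} = 2
G(12) = mex{2,1} = 0
G(13) = mex{0,2} = 1
G(14) = mex{1,0} = 2
G_B(14) = 2.
Pile C, S = {1, 2, 5, 9}:
G(0) = 0
G(1) = mex{0} = 1
G(2) = mex{1,0} = 2
G(3) = mex{2,1} = 0
G(4) = mex{0,2} = 1
G(5) = mex{1,0,0} = 2
G(6) = mex{2,1,1} = 0
G(7) = mex{0,2,2} = 1
G(8) = mex{1,0,0} = 2
G(9) = mex{2,1,1,0} = 3
G(10) = mex{3,2,2,1} = 0
G(11) = mex{0,3,0,2} = 1
G(12) = mex{1,0,1,0} = 2
G(13) = mex{2,1,2,1} = 0
G(14) = mex{0,2,3,2} = 1
G(15) = mex{1,0,0,0} = 2
G(16) = mex{2,1,1,1} = 0
G_C(16) = 0.
Combined Grundy value = 0 ⊕ 2 ⊕ 0 = 2.

2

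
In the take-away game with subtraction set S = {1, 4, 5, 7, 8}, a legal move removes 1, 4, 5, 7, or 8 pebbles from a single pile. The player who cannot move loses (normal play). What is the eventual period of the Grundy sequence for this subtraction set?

11

G(0) = 0
G(1) = mex{0} = 1
G(2) = mex{1} = 0
G(3) = mex{0} = 1
G(4) = mex{1,0} = 2
G(5) = mex{2,1,0} = 3
G(6) = mex{3,0,1} = 2
G(7) = mex{2,1,0,0} = 3
G(8) = mex{3,2,1,1,0} = 4
G(9) = mex{4,3,2,0,1} = 5
G(10) = mex{5,2,3,1,0} = 4
G(11) = mex{4,3,2,2,1} = 0
G(12) = mex{0,4,3,3,2} = 1
G(13) = mex{1,5,4,2,3} = 0
G(14) = mex{0,4,5,3,2} = 1
G(15) = mex{1,0,4,4,3} = 2
G(16) = mex{2,1,0,5,4} = 3
G(17) = mex{3,0,1,4,5} = 2
G(18) = mex{2,1,0,0,4} = 3
G(19) = mex{3,2,1,1,0} = 4
G(20) = mex{4,3,2,0,1} = 5
G(21) = mex{5,2,3,1,0} = 4
G(22) = mex{4,3,2,2,1} = 0
G(23) = mex{0,4,3,3,2} = 1
G(n+11) = G(n) holds for n = 0,…,7 (a full window of length max(S) = 8), so the sequence is purely periodic with period 11.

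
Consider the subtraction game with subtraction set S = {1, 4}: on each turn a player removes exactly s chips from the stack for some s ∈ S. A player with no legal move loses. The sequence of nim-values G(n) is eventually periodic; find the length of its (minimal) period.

5

n :  0  1  2  3  4  5  6  7  8  9 10 11 12 13 14
G :  0  1  0  1  2  0  1  0  1  2  0  1  0  1  2
G(n+5) = G(n) holds for n = 0,…,3 (a full window of length max(S) = 4), so the sequence is purely periodic with period 5.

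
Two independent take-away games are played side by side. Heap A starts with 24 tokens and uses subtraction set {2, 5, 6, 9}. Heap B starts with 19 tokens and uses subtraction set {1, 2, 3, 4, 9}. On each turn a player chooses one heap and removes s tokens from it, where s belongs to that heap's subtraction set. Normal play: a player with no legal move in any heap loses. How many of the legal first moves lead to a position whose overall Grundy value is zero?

Heap A, S = {2, 5, 6, 9}:
n :  0  1  2  3  4  5  6  7  8  9 10 11 12 13 14 15 16 17 18 19 20 21 22 23 24
G :  0  0  1  1  0  2  1  3  0  2  1  0  0  1  1  0  2  1  3  0  2  1  0  0  1
G_A(24) = 1.
Heap B, S = {1, 2, 3, 4, 9}:
G(0) = 0
G(1) = mex{0} = 1
G(2) = mex{1,0} = 2
G(3) = mex{2,1,0} = 3
G(4) = mex{3,2,1,0} = 4
G(5) = mex{4,3,2,1} = 0
G(6) = mex{0,4,3,2} = 1
G(7) = mex{1,0,4,3} = 2
G(8) = mex{2,1,0,4} = 3
G(9) = mex{3,2,1,0,0} = 4
G(10) = mex{4,3,2,1,1} = 0
G(11) = mex{0,4,3,2,2} = 1
G(12) = mex{1,0,4,3,3} = 2
G(13) = mex{2,1,0,4,4} = 3
G(14) = mex{3,2,1,0,0} = 4
G(15) = mex{4,3,2,1,1} = 0
G(16) = mex{0,4,3,2,2} = 1
G(17) = mex{1,0,4,3,3} = 2
G(18) = mex{2,1,0,4,4} = 3
G(19) = mex{3,2,1,0,0} = 4
G_B(19) = 4.
Combined Grundy value = 1 ⊕ 4 = 5.
A winning move leaves total XOR = 0, i.e. changes one component's Grundy value g to g ⊕ X where X is the current total.
Heap A: need g' = 1⊕5 = 4. Options: 24−2→G=0, 24−5→G=0, 24−6→G=3, 24−9→G=0. Hits: 0.
Heap B: need g' = 4⊕5 = 1. Options: 19−1→G=3, 19−2→G=2, 19−3→G=1, 19−4→G=0, 19−9→G=0. Hits: 1.

1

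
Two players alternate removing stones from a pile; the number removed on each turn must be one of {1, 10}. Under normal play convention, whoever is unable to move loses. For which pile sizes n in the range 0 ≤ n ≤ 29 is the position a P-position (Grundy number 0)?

0, 2, 4, 6, 8, 11, 13, 15, 17, 19, 22, 24, 26, 28

n :  0  1  2  3  4  5  6  7  8  9 10 11 12 13 14 15 16 17 18 19 20 21 22 23 24 25 26 27 28 29
G :  0  1  0  1  0  1  0  1  0  1  2  0  1  0  1  0  1  0  1  0  1  2  0  1  0  1  0  1  0  1
P-positions are exactly the n with G(n) = 0.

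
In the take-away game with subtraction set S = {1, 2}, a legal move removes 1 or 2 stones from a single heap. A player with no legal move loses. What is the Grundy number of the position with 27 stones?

G(0) = 0
G(1) = mex{0} = 1
G(2) = mex{1,0} = 2
G(3) = mex{2,1} = 0
G(4) = mex{0,2} = 1
G(5) = mex{1,0} = 2
G(6) = mex{2,1} = 0
G(7) = mex{0,2} = 1
G(8) = mex{1,0} = 2
G(9) = mex{2,1} = 0
G(10) = mex{0,2} = 1
G(11) = mex{1,0} = 2
G(12) = mex{2,1} = 0
G(13) = mex{0,2} = 1
G(14) = mex{1,0} = 2
G(15) = mex{2,1} = 0
G(16) = mex{0,2} = 1
G(17) = mex{1,0} = 2
G(18) = mex{2,1} = 0
G(19) = mex{0,2} = 1
G(20) = mex{1,0} = 2
G(21) = mex{2,1} = 0
G(22) = mex{0,2} = 1
G(23) = mex{1,0} = 2
G(24) = mex{2,1} = 0
G(25) = mex{0,2} = 1
G(26) = mex{1,0} = 2
G(27) = mex{2,1} = 0

0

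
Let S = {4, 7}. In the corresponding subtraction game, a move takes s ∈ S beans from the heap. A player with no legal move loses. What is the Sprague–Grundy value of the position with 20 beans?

2

G(0) = 0
G(1) = mex{} = 0
G(2) = mex{} = 0
G(3) = mex{} = 0
G(4) = mex{0} = 1
G(5) = mex{0} = 1
G(6) = mex{0} = 1
G(7) = mex{0,0} = 1
G(8) = mex{1,0} = 2
G(9) = mex{1,0} = 2
G(10) = mex{1,0} = 2
G(11) = mex{1,1} = 0
G(12) = mex{2,1} = 0
G(13) = mex{2,1} = 0
G(14) = mex{2,1} = 0
G(15) = mex{0,2} = 1
G(16) = mex{0,2} = 1
G(17) = mex{0,2} = 1
G(18) = mex{0,0} = 1
G(19) = mex{1,0} = 2
G(20) = mex{1,0} = 2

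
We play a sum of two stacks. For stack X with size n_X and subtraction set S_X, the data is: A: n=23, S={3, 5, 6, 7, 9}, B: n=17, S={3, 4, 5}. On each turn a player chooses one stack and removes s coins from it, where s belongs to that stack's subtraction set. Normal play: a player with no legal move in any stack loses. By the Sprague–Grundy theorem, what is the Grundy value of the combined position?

3

Stack A, S = {3, 5, 6, 7, 9}:
G(0) = 0
G(1) = mex{} = 0
G(2) = mex{} = 0
G(3) = mex{0} = 1
G(4) = mex{0} = 1
G(5) = mex{0,0} = 1
G(6) = mex{1,0,0} = 2
G(7) = mex{1,0,0,0} = 2
G(8) = mex{1,1,0,0} = 2
G(9) = mex{2,1,1,0,0} = 3
G(10) = mex{2,1,1,1,0} = 3
G(11) = mex{2,2,1,1,0} = 3
G(12) = mex{3,2,2,1,1} = 0
G(13) = mex{3,2,2,2,1} = 0
G(14) = mex{3,3,2,2,1} = 0
G(15) = mex{0,3,3,2,2} = 1
G(16) = mex{0,3,3,3,2} = 1
G(17) = mex{0,0,3,3,2} = 1
G(18) = mex{1,0,0,3,3} = 2
G(19) = mex{1,0,0,0,3} = 2
G(20) = mex{1,1,0,0,3} = 2
G(21) = mex{2,1,1,0,0} = 3
G(22) = mex{2,1,1,1,0} = 3
G(23) = mex{2,2,1,1,0} = 3
G_A(23) = 3.
Stack B, S = {3, 4, 5}:
G(0) = 0
G(1) = mex{} = 0
G(2) = mex{} = 0
G(3) = mex{0} = 1
G(4) = mex{0,0} = 1
G(5) = mex{0,0,0} = 1
G(6) = mex{1,0,0} = 2
G(7) = mex{1,1,0} = 2
G(8) = mex{1,1,1} = 0
G(9) = mex{2,1,1} = 0
G(10) = mex{2,2,1} = 0
G(11) = mex{0,2,2} = 1
G(12) = mex{0,0,2} = 1
G(13) = mex{0,0,0} = 1
G(14) = mex{1,0,0} = 2
G(15) = mex{1,1,0} = 2
G(16) = mex{1,1,1} = 0
G(17) = mex{2,1,1} = 0
G_B(17) = 0.
Combined Grundy value = 3 ⊕ 0 = 3.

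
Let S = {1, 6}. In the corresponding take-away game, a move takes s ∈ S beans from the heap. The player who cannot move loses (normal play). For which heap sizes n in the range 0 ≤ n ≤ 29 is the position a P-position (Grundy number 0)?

0, 2, 4, 7, 9, 11, 14, 16, 18, 21, 23, 25, 28

n :  0  1  2  3  4  5  6  7  8  9 10 11 12 13 14 15 16 17 18 19 20 21 22 23 24 25 26 27 28 29
G :  0  1  0  1  0  1  2  0  1  0  1  0  1  2  0  1  0  1  0  1  2  0  1  0  1  0  1  2  0  1
P-positions are exactly the n with G(n) = 0.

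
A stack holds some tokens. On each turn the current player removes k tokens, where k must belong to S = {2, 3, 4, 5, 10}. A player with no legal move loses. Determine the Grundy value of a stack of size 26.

n :  0  1  2  3  4  5  6  7  8  9 10 11 12 13 14 15 16 17 18 19 20 21 22 23 24 25 26
G :  0  0  1  1  2  2  3  0  0  1  1  2  2  3  0  0  1  1  2  2  3  0  0  1  1  2  2

2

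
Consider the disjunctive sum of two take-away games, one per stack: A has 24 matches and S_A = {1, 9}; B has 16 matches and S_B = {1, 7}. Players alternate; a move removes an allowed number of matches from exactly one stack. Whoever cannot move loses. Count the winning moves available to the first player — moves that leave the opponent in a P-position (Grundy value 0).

0

Stack A, S = {1, 9}:
n :  0  1  2  3  4  5  6  7  8  9 10 11 12 13 14 15 16 17 18 19 20 21 22 23 24
G :  0  1  0  1  0  1  0  1  0  1  0  1  0  1  0  1  0  1  0  1  0  1  0  1  0
G_A(24) = 0.
Stack B, S = {1, 7}:
n :  0  1  2  3  4  5  6  7  8  9 10 11 12 13 14 15 16
G :  0  1  0  1  0  1  0  1  0  1  0  1  0  1  0  1  0
G_B(16) = 0.
Combined Grundy value = 0 ⊕ 0 = 0.
A winning move leaves total XOR = 0, i.e. changes one component's Grundy value g to g ⊕ X where X is the current total.
Stack A: target g' = 0⊕0 = 0, but every legal move changes the Grundy value (mex property), so 0 moves.
Stack B: target g' = 0⊕0 = 0, but every legal move changes the Grundy value (mex property), so 0 moves.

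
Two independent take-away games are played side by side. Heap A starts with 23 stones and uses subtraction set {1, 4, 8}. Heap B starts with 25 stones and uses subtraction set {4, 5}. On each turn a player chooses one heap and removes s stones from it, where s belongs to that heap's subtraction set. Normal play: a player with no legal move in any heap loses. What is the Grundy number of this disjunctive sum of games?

3

Heap A, S = {1, 4, 8}:
n :  0  1  2  3  4  5  6  7  8  9 10 11 12 13 14 15 16 17 18 19 20 21 22 23
G :  0  1  0  1  2  0  1  0  1  2  3  2  0  1  0  1  2  0  1  0  1  2  3  2
G_A(23) = 2.
Heap B, S = {4, 5}:
G(0) = 0
G(1) = mex{} = 0
G(2) = mex{} = 0
G(3) = mex{} = 0
G(4) = mex{0} = 1
G(5) = mex{0,0} = 1
G(6) = mex{0,0} = 1
G(7) = mex{0,0} = 1
G(8) = mex{1,0} = 2
G(9) = mex{1,1} = 0
G(10) = mex{1,1} = 0
G(11) = mex{1,1} = 0
G(12) = mex{2,1} = 0
G(13) = mex{0,2} = 1
G(14) = mex{0,0} = 1
G(15) = mex{0,0} = 1
G(16) = mex{0,0} = 1
G(17) = mex{1,0} = 2
G(18) = mex{1,1} = 0
G(19) = mex{1,1} = 0
G(20) = mex{1,1} = 0
G(21) = mex{2,1} = 0
G(22) = mex{0,2} = 1
G(23) = mex{0,0} = 1
G(24) = mex{0,0} = 1
G(25) = mex{0,0} = 1
G_B(25) = 1.
Combined Grundy value = 2 ⊕ 1 = 3.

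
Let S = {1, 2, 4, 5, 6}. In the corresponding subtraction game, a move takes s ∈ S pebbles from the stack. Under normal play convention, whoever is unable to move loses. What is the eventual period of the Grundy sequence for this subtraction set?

10

n :  0  1  2  3  4  5  6  7  8  9 10 11 12 13 14 15 16 17 18 19 20 21
G :  0  1  2  0  1  2  3  4  5  3  0  1  2  0  1  2  3  4  5  3  0  1
G(n+10) = G(n) holds for n = 0,…,5 (a full window of length max(S) = 6), so the sequence is purely periodic with period 10.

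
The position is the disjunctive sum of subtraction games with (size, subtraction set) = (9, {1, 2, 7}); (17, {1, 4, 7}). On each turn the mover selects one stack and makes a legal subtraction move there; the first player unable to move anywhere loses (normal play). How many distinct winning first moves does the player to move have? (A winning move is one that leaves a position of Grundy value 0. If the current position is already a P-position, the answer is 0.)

Stack A, S = {1, 2, 7}:
n : 0 1 2 3 4 5 6 7 8 9
G : 0 1 2 0 1 2 0 1 2 0
G_A(9) = 0.
Stack B, S = {1, 4, 7}:
G(0) = 0
G(1) = mex{0} = 1
G(2) = mex{1} = 0
G(3) = mex{0} = 1
G(4) = mex{1,0} = 2
G(5) = mex{2,1} = 0
G(6) = mex{0,0} = 1
G(7) = mex{1,1,0} = 2
G(8) = mex{2,2,1} = 0
G(9) = mex{0,0,0} = 1
G(10) = mex{1,1,1} = 0
G(11) = mex{0,2,2} = 1
G(12) = mex{1,0,0} = 2
G(13) = mex{2,1,1} = 0
G(14) = mex{0,0,2} = 1
G(15) = mex{1,1,0} = 2
G(16) = mex{2,2,1} = 0
G(17) = mex{0,0,0} = 1
G_B(17) = 1.
Combined Grundy value = 0 ⊕ 1 = 1.
A winning move leaves total XOR = 0, i.e. changes one component's Grundy value g to g ⊕ X where X is the current total.
Stack A: need g' = 0⊕1 = 1. Options: 9−1→G=2, 9−2→G=1, 9−7→G=2. Hits: 1.
Stack B: need g' = 1⊕1 = 0. Options: 17−1→G=0, 17−4→G=0, 17−7→G=0. Hits: 3.

4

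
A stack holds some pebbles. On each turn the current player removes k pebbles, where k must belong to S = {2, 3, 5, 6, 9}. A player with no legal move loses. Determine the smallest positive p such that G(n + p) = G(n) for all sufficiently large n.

4

n :  0  1  2  3  4  5  6  7  8  9 10 11 12 13 14 15 16 17 18 19 20 21 22 23 24 25 26 27 28
G :  0  0  1  1  2  2  3  3  0  4  1  5  0  4  1  2  0  3  1  2  0  3  1  2  0  3  1  2  0
From n = 14 onward G(n+4) = G(n); since this holds over max(S) = 9 consecutive positions the period is 4 (pre-period 14).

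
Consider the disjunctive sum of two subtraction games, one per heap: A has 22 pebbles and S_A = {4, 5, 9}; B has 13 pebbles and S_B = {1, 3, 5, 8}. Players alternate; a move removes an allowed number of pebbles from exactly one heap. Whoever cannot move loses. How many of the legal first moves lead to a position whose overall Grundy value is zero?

Heap A, S = {4, 5, 9}:
G(0) = 0
G(1) = mex{} = 0
G(2) = mex{} = 0
G(3) = mex{} = 0
G(4) = mex{0} = 1
G(5) = mex{0,0} = 1
G(6) = mex{0,0} = 1
G(7) = mex{0,0} = 1
G(8) = mex{1,0} = 2
G(9) = mex{1,1,0} = 2
G(10) = mex{1,1,0} = 2
G(11) = mex{1,1,0} = 2
G(12) = mex{2,1,0} = 3
G(13) = mex{2,2,1} = 0
G(14) = mex{2,2,1} = 0
G(15) = mex{2,2,1} = 0
G(16) = mex{3,2,1} = 0
G(17) = mex{0,3,2} = 1
G(18) = mex{0,0,2} = 1
G(19) = mex{0,0,2} = 1
G(20) = mex{0,0,2} = 1
G(21) = mex{1,0,3} = 2
G(22) = mex{1,1,0} = 2
G_A(22) = 2.
Heap B, S = {1, 3, 5, 8}:
G(0) = 0
G(1) = mex{0} = 1
G(2) = mex{1} = 0
G(3) = mex{0,0} = 1
G(4) = mex{1,1} = 0
G(5) = mex{0,0,0} = 1
G(6) = mex{1,1,1} = 0
G(7) = mex{0,0,0} = 1
G(8) = mex{1,1,1,0} = 2
G(9) = mex{2,0,0,1} = 3
G(10) = mex{3,1,1,0} = 2
G(11) = mex{2,2,0,1} = 3
G(12) = mex{3,3,1,0} = 2
G(13) = mex{2,2,2,1} = 0
G_B(13) = 0.
Combined Grundy value = 2 ⊕ 0 = 2.
A winning move leaves total XOR = 0, i.e. changes one component's Grundy value g to g ⊕ X where X is the current total.
Heap A: need g' = 2⊕2 = 0. Options: 22−4→G=1, 22−5→G=1, 22−9→G=0. Hits: 1.
Heap B: need g' = 0⊕2 = 2. Options: 13−1→G=2, 13−3→G=2, 13−5→G=2, 13−8→G=1. Hits: 3.

4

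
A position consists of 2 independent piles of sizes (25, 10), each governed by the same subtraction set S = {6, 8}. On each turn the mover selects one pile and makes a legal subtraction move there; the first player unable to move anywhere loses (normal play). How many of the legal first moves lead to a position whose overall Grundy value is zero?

0

All piles use S = {6, 8}:
G(0) = 0
G(1) = mex{} = 0
G(2) = mex{} = 0
G(3) = mex{} = 0
G(4) = mex{} = 0
G(5) = mex{} = 0
G(6) = mex{0} = 1
G(7) = mex{0} = 1
G(8) = mex{0,0} = 1
G(9) = mex{0,0} = 1
G(10) = mex{0,0} = 1
G(11) = mex{0,0} = 1
G(12) = mex{1,0} = 2
G(13) = mex{1,0} = 2
G(14) = mex{1,1} = 0
G(15) = mex{1,1} = 0
G(16) = mex{1,1} = 0
G(17) = mex{1,1} = 0
G(18) = mex{2,1} = 0
G(19) = mex{2,1} = 0
G(20) = mex{0,2} = 1
G(21) = mex{0,2} = 1
G(22) = mex{0,0} = 1
G(23) = mex{0,0} = 1
G(24) = mex{0,0} = 1
G(25) = mex{0,0} = 1
Pile A: G(25) = 1.
Pile B: G(10) = 1.
Combined Grundy value = 1 ⊕ 1 = 0.
A winning move leaves total XOR = 0, i.e. changes one component's Grundy value g to g ⊕ X where X is the current total.
Pile A: target g' = 1⊕0 = 1, but every legal move changes the Grundy value (mex property), so 0 moves.
Pile B: target g' = 1⊕0 = 1, but every legal move changes the Grundy value (mex property), so 0 moves.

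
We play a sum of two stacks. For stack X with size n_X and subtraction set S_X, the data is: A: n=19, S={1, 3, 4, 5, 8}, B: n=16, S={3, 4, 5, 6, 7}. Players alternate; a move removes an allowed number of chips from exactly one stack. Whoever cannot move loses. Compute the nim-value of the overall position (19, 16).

Stack A, S = {1, 3, 4, 5, 8}:
n :  0  1  2  3  4  5  6  7  8  9 10 11 12 13 14 15 16 17 18 19
G :  0  1  0  1  2  3  2  3  4  0  1  0  1  2  3  2  3  4  0  1
G_A(19) = 1.
Stack B, S = {3, 4, 5, 6, 7}:
G(0) = 0
G(1) = mex{} = 0
G(2) = mex{} = 0
G(3) = mex{0} = 1
G(4) = mex{0,0} = 1
G(5) = mex{0,0,0} = 1
G(6) = mex{1,0,0,0} = 2
G(7) = mex{1,1,0,0,0} = 2
G(8) = mex{1,1,1,0,0} = 2
G(9) = mex{2,1,1,1,0} = 3
G(10) = mex{2,2,1,1,1} = 0
G(11) = mex{2,2,2,1,1} = 0
G(12) = mex{3,2,2,2,1} = 0
G(13) = mex{0,3,2,2,2} = 1
G(14) = mex{0,0,3,2,2} = 1
G(15) = mex{0,0,0,3,2} = 1
G(16) = mex{1,0,0,0,3} = 2
G_B(16) = 2.
Combined Grundy value = 1 ⊕ 2 = 3.

3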